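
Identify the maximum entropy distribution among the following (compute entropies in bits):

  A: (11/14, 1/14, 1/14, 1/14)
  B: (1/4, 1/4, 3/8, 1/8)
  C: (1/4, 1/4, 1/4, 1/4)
C

For a discrete distribution over n outcomes, entropy is maximized by the uniform distribution.

Computing entropies:
H(A) = 1.0892 bits
H(B) = 1.9056 bits
H(C) = 2.0000 bits

The uniform distribution (where all probabilities equal 1/4) achieves the maximum entropy of log_2(4) = 2.0000 bits.

Distribution C has the highest entropy.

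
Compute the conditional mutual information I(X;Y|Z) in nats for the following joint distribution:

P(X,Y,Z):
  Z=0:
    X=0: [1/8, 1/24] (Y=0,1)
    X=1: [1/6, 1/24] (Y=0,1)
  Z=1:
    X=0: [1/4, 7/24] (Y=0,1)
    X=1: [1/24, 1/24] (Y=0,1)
0.0009 nats

Conditional mutual information: I(X;Y|Z) = H(X|Z) + H(Y|Z) - H(X,Y|Z)

H(Z) = 0.6616
H(X,Z) = 1.1646 → H(X|Z) = 0.5030
H(Y,Z) = 1.2920 → H(Y|Z) = 0.6305
H(X,Y,Z) = 1.7942 → H(X,Y|Z) = 1.1326

I(X;Y|Z) = 0.5030 + 0.6305 - 1.1326 = 0.0009 nats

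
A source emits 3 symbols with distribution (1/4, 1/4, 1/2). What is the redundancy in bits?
0.0850 bits

Redundancy measures how far a source is from maximum entropy:
R = H_max - H(X)

Maximum entropy for 3 symbols: H_max = log_2(3) = 1.5850 bits
Actual entropy: H(X) = 1.5000 bits
Redundancy: R = 1.5850 - 1.5000 = 0.0850 bits

This redundancy represents potential for compression: the source could be compressed by 0.0850 bits per symbol.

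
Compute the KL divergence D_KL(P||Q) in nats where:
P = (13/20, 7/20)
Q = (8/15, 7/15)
0.0279 nats

KL divergence: D_KL(P||Q) = Σ p(x) log(p(x)/q(x))

Computing term by term:
  x=0: 13/20 × log_e[(13/20)/(8/15)] = 13/20 × 0.1978 = 0.1286
  x=1: 7/20 × log_e[(7/20)/(7/15)] = 7/20 × -0.2877 = -0.1007

D_KL(P||Q) = 0.0279 nats

Note: KL divergence is always non-negative and equals 0 iff P = Q.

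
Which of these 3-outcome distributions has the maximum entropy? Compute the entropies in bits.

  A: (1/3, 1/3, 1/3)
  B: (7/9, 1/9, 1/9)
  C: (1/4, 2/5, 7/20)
A

For a discrete distribution over n outcomes, entropy is maximized by the uniform distribution.

Computing entropies:
H(A) = 1.5850 bits
H(B) = 0.9864 bits
H(C) = 1.5589 bits

The uniform distribution (where all probabilities equal 1/3) achieves the maximum entropy of log_2(3) = 1.5850 bits.

Distribution A has the highest entropy.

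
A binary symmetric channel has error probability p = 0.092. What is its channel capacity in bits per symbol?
0.5569 bits

For a binary symmetric channel (BSC) with error probability p:
Capacity C = 1 - H(p) bits per symbol

where H(p) = -p log₂(p) - (1-p) log₂(1-p) is the binary entropy function.

H(0.092) = 0.4431 bits
C = 1 - 0.4431 = 0.5569 bits per symbol

This means we can reliably transmit up to 0.5569 bits of information per channel use.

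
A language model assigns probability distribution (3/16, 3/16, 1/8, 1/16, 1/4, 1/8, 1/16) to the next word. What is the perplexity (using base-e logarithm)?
6.3013

Perplexity is e^H (or exp(H) for natural log).

First, H = -Σ p log p = 1.8407 nats
Perplexity = e^1.8407 = 6.3013

Interpretation: The model's uncertainty is equivalent to choosing uniformly among 6.3 options.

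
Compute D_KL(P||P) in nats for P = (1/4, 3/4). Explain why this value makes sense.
0.0000 nats

KL divergence satisfies the Gibbs inequality: D_KL(P||Q) ≥ 0 for all distributions P, Q.

D_KL(P||Q) = Σ p(x) log(p(x)/q(x))
Each term is p(x) × log_e(p(x)/p(x)) = p(x) × log_e(1) = 0, so the sum is 0.
D_KL(P||Q) = 0.0000 nats

When P = Q, the KL divergence is exactly 0, as there is no 'divergence' between identical distributions.

This non-negativity is a fundamental property: relative entropy cannot be negative because it measures how different Q is from P.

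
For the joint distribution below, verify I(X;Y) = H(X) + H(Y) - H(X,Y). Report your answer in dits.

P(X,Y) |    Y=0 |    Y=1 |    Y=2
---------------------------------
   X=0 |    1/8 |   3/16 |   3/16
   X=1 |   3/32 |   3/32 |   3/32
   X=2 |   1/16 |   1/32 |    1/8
I(X;Y) = 0.0118 dits

Mutual information has multiple equivalent forms:
- I(X;Y) = H(X) - H(X|Y)
- I(X;Y) = H(Y) - H(Y|X)
- I(X;Y) = H(X) + H(Y) - H(X,Y)

Computing all quantities:
H(X) = 0.4498, H(Y) = 0.4717, H(X,Y) = 0.9098
H(X|Y) = 0.4381, H(Y|X) = 0.4600

Verification:
H(X) - H(X|Y) = 0.4498 - 0.4381 = 0.0118
H(Y) - H(Y|X) = 0.4717 - 0.4600 = 0.0118
H(X) + H(Y) - H(X,Y) = 0.4498 + 0.4717 - 0.9098 = 0.0118

All forms give I(X;Y) = 0.0118 dits. ✓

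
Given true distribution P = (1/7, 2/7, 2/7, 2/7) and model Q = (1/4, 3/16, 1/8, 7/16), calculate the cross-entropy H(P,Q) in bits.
2.1736 bits

Cross-entropy: H(P,Q) = -Σ p(x) log q(x)

Alternatively: H(P,Q) = H(P) + D_KL(P||Q)
H(P) = 1.9502 bits
D_KL(P||Q) = 0.2234 bits

H(P,Q) = 1.9502 + 0.2234 = 2.1736 bits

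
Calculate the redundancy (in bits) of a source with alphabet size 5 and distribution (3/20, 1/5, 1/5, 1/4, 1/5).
0.0182 bits

Redundancy measures how far a source is from maximum entropy:
R = H_max - H(X)

Maximum entropy for 5 symbols: H_max = log_2(5) = 2.3219 bits
Actual entropy: H(X) = 2.3037 bits
Redundancy: R = 2.3219 - 2.3037 = 0.0182 bits

This redundancy represents potential for compression: the source could be compressed by 0.0182 bits per symbol.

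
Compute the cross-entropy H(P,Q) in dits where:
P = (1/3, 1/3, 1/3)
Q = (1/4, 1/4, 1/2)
0.5017 dits

Cross-entropy: H(P,Q) = -Σ p(x) log q(x)

Alternatively: H(P,Q) = H(P) + D_KL(P||Q)
H(P) = 0.4771 dits
D_KL(P||Q) = 0.0246 dits

H(P,Q) = 0.4771 + 0.0246 = 0.5017 dits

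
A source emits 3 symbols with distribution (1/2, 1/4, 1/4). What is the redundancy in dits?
0.0256 dits

Redundancy measures how far a source is from maximum entropy:
R = H_max - H(X)

Maximum entropy for 3 symbols: H_max = log_10(3) = 0.4771 dits
Actual entropy: H(X) = 0.4515 dits
Redundancy: R = 0.4771 - 0.4515 = 0.0256 dits

This redundancy represents potential for compression: the source could be compressed by 0.0256 dits per symbol.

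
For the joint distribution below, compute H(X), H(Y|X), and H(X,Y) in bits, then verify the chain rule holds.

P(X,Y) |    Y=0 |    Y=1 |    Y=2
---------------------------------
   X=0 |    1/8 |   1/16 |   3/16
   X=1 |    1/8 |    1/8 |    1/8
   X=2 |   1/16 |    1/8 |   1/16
H(X,Y) = 3.0778, H(X) = 1.5613, H(Y|X) = 1.5165 (all in bits)

Chain rule: H(X,Y) = H(X) + H(Y|X)

Left side — joint entropy directly:
H(X,Y) = -Σ p(x,y) log p(x,y) = 3.0778 bits

Right side — compute H(Y|X) from the conditional distributions:
P(X) = (3/8, 3/8, 1/4), so H(X) = 1.5613 bits
H(Y|X) = Σ_x P(X=x) · H(Y|X=x):
  P(Y|X=0) = (1/3, 1/6, 1/2), H(Y|X=0) = 1.4591, weight P(X=0) = 3/8
  P(Y|X=1) = (1/3, 1/3, 1/3), H(Y|X=1) = 1.5850, weight P(X=1) = 3/8
  P(Y|X=2) = (1/4, 1/2, 1/4), H(Y|X=2) = 1.5000, weight P(X=2) = 1/4
H(Y|X) = 1.5165 bits

H(X) + H(Y|X) = 1.5613 + 1.5165 = 3.0778 bits

Both sides equal 3.0778 bits. ✓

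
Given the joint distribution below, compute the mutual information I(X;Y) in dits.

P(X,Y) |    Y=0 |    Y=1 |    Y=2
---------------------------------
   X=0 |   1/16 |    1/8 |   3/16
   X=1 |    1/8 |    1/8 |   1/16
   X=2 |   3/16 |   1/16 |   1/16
0.0386 dits

Mutual information: I(X;Y) = H(X) + H(Y) - H(X,Y)

Marginals:
P(X) = (3/8, 5/16, 5/16), H(X) = 0.4755 dits
P(Y) = (3/8, 5/16, 5/16), H(Y) = 0.4755 dits

Joint entropy: H(X,Y) = 0.9123 dits

I(X;Y) = 0.4755 + 0.4755 - 0.9123 = 0.0386 dits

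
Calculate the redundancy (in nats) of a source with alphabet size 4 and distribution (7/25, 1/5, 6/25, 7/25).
0.0090 nats

Redundancy measures how far a source is from maximum entropy:
R = H_max - H(X)

Maximum entropy for 4 symbols: H_max = log_e(4) = 1.3863 nats
Actual entropy: H(X) = 1.3773 nats
Redundancy: R = 1.3863 - 1.3773 = 0.0090 nats

This redundancy represents potential for compression: the source could be compressed by 0.0090 nats per symbol.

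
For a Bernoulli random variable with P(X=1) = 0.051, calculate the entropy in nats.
0.2014 nats

The binary entropy function is:
H(p) = -p log(p) - (1-p) log(1-p)

H(0.051) = -0.051 × log_e(0.051) - 0.949 × log_e(0.949)
H(0.051) = 0.2014 nats

Note: Binary entropy is maximized at p=0.5 (H=1 bit) and minimized at p=0 or p=1 (H=0).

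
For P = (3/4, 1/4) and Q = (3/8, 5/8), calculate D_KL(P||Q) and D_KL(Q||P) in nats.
D_KL(P||Q) = 0.2908, D_KL(Q||P) = 0.3128

KL divergence is not symmetric: D_KL(P||Q) ≠ D_KL(Q||P) in general.

D_KL(P||Q) = 0.2908 nats
D_KL(Q||P) = 0.3128 nats

No, they are not equal!

This asymmetry is why KL divergence is not a true distance metric.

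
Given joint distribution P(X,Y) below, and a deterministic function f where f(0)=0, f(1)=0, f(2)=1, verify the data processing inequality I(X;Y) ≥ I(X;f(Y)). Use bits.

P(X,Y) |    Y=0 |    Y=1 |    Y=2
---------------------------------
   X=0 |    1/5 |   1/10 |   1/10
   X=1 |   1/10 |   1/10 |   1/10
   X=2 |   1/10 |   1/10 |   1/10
I(X;Y) = 0.0200, I(X;f(Y)) = 0.0058, inequality holds: 0.0200 ≥ 0.0058

Data Processing Inequality: For any Markov chain X → Y → Z, we have I(X;Y) ≥ I(X;Z).

Here Z = f(Y) is a deterministic function of Y, forming X → Y → Z.

Original I(X;Y) = 0.0200 bits

After applying f:
P(X,Z) where Z=f(Y):
- P(X,Z=0) = P(X,Y=0) + P(X,Y=1)
- P(X,Z=1) = P(X,Y=2)

I(X;Z) = I(X;f(Y)) = 0.0058 bits

Verification: 0.0200 ≥ 0.0058 ✓

Information cannot be created by processing; the function f can only lose information about X.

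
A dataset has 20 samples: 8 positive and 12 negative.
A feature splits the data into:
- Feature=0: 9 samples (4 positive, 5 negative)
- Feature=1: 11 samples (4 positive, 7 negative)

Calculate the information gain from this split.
0.0049 bits

Information Gain = H(Y) - H(Y|Feature)

Before split:
P(positive) = 8/20 = 0.4000
H(Y) = 0.9710 bits

After split:
Feature=0: H = 0.9911 bits (weight = 9/20)
Feature=1: H = 0.9457 bits (weight = 11/20)
H(Y|Feature) = (9/20)×0.9911 + (11/20)×0.9457 = 0.9661 bits

Information Gain = 0.9710 - 0.9661 = 0.0049 bits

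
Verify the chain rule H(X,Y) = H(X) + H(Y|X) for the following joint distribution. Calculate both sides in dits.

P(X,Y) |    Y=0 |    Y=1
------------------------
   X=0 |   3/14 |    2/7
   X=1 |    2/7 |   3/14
H(X,Y) = 0.5976, H(X) = 0.3010, H(Y|X) = 0.2966 (all in dits)

Chain rule: H(X,Y) = H(X) + H(Y|X)

Left side — joint entropy directly:
H(X,Y) = -Σ p(x,y) log p(x,y) = 0.5976 dits

Right side — compute H(Y|X) from the conditional distributions:
P(X) = (1/2, 1/2), so H(X) = 0.3010 dits
H(Y|X) = Σ_x P(X=x) · H(Y|X=x):
  P(Y|X=0) = (3/7, 4/7), H(Y|X=0) = 0.2966, weight P(X=0) = 1/2
  P(Y|X=1) = (4/7, 3/7), H(Y|X=1) = 0.2966, weight P(X=1) = 1/2
H(Y|X) = 0.2966 dits

H(X) + H(Y|X) = 0.3010 + 0.2966 = 0.5976 dits

Both sides equal 0.5976 dits. ✓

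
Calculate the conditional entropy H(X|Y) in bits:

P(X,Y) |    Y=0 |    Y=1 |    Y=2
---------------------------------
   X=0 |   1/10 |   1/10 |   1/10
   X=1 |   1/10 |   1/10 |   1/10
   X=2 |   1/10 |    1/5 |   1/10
1.5510 bits

Using the chain rule: H(X|Y) = H(X,Y) - H(Y)

First, compute H(X,Y) = 3.1219 bits

Marginal P(Y) = (3/10, 2/5, 3/10)
H(Y) = 1.5710 bits

H(X|Y) = H(X,Y) - H(Y) = 3.1219 - 1.5710 = 1.5510 bits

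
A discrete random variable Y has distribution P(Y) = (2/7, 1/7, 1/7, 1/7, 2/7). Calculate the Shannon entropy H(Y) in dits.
0.6731 dits

Shannon entropy is H(X) = -Σ p(x) log p(x).

For P = (2/7, 1/7, 1/7, 1/7, 2/7):
H = -2/7 × log_10(2/7) -1/7 × log_10(1/7) -1/7 × log_10(1/7) -1/7 × log_10(1/7) -2/7 × log_10(2/7)
H = 0.6731 dits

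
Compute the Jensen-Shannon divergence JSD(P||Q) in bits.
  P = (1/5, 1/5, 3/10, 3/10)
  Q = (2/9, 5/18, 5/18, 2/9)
0.0095 bits

Jensen-Shannon divergence is:
JSD(P||Q) = 0.5 × D_KL(P||M) + 0.5 × D_KL(Q||M)
where M = 0.5 × (P + Q) is the mixture distribution.

M = 0.5 × (1/5, 1/5, 3/10, 3/10) + 0.5 × (2/9, 5/18, 5/18, 2/9) = (0.211111, 0.238889, 0.288889, 0.261111)

D_KL(P||M) = 0.0096 bits
D_KL(Q||M) = 0.0095 bits

JSD(P||Q) = 0.5 × 0.0096 + 0.5 × 0.0095 = 0.0095 bits

Unlike KL divergence, JSD is symmetric and bounded: 0 ≤ JSD ≤ log(2).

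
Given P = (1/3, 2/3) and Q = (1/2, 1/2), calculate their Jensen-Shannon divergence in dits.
0.0062 dits

Jensen-Shannon divergence is:
JSD(P||Q) = 0.5 × D_KL(P||M) + 0.5 × D_KL(Q||M)
where M = 0.5 × (P + Q) is the mixture distribution.

M = 0.5 × (1/3, 2/3) + 0.5 × (1/2, 1/2) = (5/12, 7/12)

D_KL(P||M) = 0.0064 dits
D_KL(Q||M) = 0.0061 dits

JSD(P||Q) = 0.5 × 0.0064 + 0.5 × 0.0061 = 0.0062 dits

Unlike KL divergence, JSD is symmetric and bounded: 0 ≤ JSD ≤ log(2).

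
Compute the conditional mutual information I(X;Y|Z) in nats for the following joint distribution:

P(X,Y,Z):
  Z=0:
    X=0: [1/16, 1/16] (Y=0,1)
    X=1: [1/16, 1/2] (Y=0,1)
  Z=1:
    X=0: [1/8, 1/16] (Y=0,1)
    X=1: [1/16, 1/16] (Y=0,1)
0.0474 nats

Conditional mutual information: I(X;Y|Z) = H(X|Z) + H(Y|Z) - H(X,Y|Z)

H(Z) = 0.6211
H(X,Z) = 1.1574 → H(X|Z) = 0.5363
H(Y,Z) = 1.1574 → H(Y|Z) = 0.5363
H(X,Y,Z) = 1.6462 → H(X,Y|Z) = 1.0251

I(X;Y|Z) = 0.5363 + 0.5363 - 1.0251 = 0.0474 nats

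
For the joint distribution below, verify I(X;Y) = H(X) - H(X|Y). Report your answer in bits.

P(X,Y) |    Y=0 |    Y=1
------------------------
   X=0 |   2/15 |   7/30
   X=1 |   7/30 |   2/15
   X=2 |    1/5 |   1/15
I(X;Y) = 0.0773 bits

Mutual information has multiple equivalent forms:
- I(X;Y) = H(X) - H(X|Y)
- I(X;Y) = H(Y) - H(Y|X)
- I(X;Y) = H(X) + H(Y) - H(X,Y)

Computing all quantities:
H(X) = 1.5700, H(Y) = 0.9871, H(X,Y) = 2.4798
H(X|Y) = 1.4927, H(Y|X) = 0.9098

Verification:
H(X) - H(X|Y) = 1.5700 - 1.4927 = 0.0773
H(Y) - H(Y|X) = 0.9871 - 0.9098 = 0.0773
H(X) + H(Y) - H(X,Y) = 1.5700 + 0.9871 - 2.4798 = 0.0773

All forms give I(X;Y) = 0.0773 bits. ✓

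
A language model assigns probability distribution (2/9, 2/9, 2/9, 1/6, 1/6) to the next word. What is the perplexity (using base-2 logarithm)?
4.9529

Perplexity is 2^H (or exp(H) for natural log).

First, H = -Σ p log p = 2.3083 bits
Perplexity = 2^2.3083 = 4.9529

Interpretation: The model's uncertainty is equivalent to choosing uniformly among 5.0 options.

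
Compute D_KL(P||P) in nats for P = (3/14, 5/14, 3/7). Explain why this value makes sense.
0.0000 nats

KL divergence satisfies the Gibbs inequality: D_KL(P||Q) ≥ 0 for all distributions P, Q.

D_KL(P||Q) = Σ p(x) log(p(x)/q(x))
Each term is p(x) × log_e(p(x)/p(x)) = p(x) × log_e(1) = 0, so the sum is 0.
D_KL(P||Q) = 0.0000 nats

When P = Q, the KL divergence is exactly 0, as there is no 'divergence' between identical distributions.

This non-negativity is a fundamental property: relative entropy cannot be negative because it measures how different Q is from P.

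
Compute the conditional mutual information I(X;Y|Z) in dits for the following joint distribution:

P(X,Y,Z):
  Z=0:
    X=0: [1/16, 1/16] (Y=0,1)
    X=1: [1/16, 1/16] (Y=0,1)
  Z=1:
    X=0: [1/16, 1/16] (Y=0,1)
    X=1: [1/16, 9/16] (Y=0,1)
0.0209 dits

Conditional mutual information: I(X;Y|Z) = H(X|Z) + H(Y|Z) - H(X,Y|Z)

H(Z) = 0.2442
H(X,Z) = 0.4662 → H(X|Z) = 0.2220
H(Y,Z) = 0.4662 → H(Y|Z) = 0.2220
H(X,Y,Z) = 0.6674 → H(X,Y|Z) = 0.4231

I(X;Y|Z) = 0.2220 + 0.2220 - 0.4231 = 0.0209 dits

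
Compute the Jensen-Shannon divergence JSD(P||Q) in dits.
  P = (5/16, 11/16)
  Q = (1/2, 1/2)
0.0080 dits

Jensen-Shannon divergence is:
JSD(P||Q) = 0.5 × D_KL(P||M) + 0.5 × D_KL(Q||M)
where M = 0.5 × (P + Q) is the mixture distribution.

M = 0.5 × (5/16, 11/16) + 0.5 × (1/2, 1/2) = (13/32, 19/32)

D_KL(P||M) = 0.0082 dits
D_KL(Q||M) = 0.0078 dits

JSD(P||Q) = 0.5 × 0.0082 + 0.5 × 0.0078 = 0.0080 dits

Unlike KL divergence, JSD is symmetric and bounded: 0 ≤ JSD ≤ log(2).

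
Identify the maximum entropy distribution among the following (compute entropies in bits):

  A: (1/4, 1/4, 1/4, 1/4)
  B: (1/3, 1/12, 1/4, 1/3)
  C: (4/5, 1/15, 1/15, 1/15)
A

For a discrete distribution over n outcomes, entropy is maximized by the uniform distribution.

Computing entropies:
H(A) = 2.0000 bits
H(B) = 1.8554 bits
H(C) = 1.0389 bits

The uniform distribution (where all probabilities equal 1/4) achieves the maximum entropy of log_2(4) = 2.0000 bits.

Distribution A has the highest entropy.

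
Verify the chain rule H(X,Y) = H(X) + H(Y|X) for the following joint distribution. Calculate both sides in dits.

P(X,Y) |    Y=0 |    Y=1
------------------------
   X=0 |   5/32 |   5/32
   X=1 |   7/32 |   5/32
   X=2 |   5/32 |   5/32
H(X,Y) = 0.7742, H(X) = 0.4755, H(Y|X) = 0.2988 (all in dits)

Chain rule: H(X,Y) = H(X) + H(Y|X)

Left side — joint entropy directly:
H(X,Y) = -Σ p(x,y) log p(x,y) = 0.7742 dits

Right side — compute H(Y|X) from the conditional distributions:
P(X) = (5/16, 3/8, 5/16), so H(X) = 0.4755 dits
H(Y|X) = Σ_x P(X=x) · H(Y|X=x):
  P(Y|X=0) = (1/2, 1/2), H(Y|X=0) = 0.3010, weight P(X=0) = 5/16
  P(Y|X=1) = (7/12, 5/12), H(Y|X=1) = 0.2950, weight P(X=1) = 3/8
  P(Y|X=2) = (1/2, 1/2), H(Y|X=2) = 0.3010, weight P(X=2) = 5/16
H(Y|X) = 0.2988 dits

H(X) + H(Y|X) = 0.4755 + 0.2988 = 0.7742 dits

Both sides equal 0.7742 dits. ✓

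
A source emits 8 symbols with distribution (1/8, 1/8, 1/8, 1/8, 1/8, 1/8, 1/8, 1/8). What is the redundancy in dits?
0.0000 dits

Redundancy measures how far a source is from maximum entropy:
R = H_max - H(X)

Maximum entropy for 8 symbols: H_max = log_10(8) = 0.9031 dits
Actual entropy: H(X) = 0.9031 dits
Redundancy: R = 0.9031 - 0.9031 = 0.0000 dits

This redundancy represents potential for compression: the source could be compressed by 0.0000 dits per symbol.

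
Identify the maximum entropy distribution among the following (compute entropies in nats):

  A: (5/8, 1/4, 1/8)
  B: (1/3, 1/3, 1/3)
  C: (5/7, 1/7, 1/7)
B

For a discrete distribution over n outcomes, entropy is maximized by the uniform distribution.

Computing entropies:
H(A) = 0.9003 nats
H(B) = 1.0986 nats
H(C) = 0.7963 nats

The uniform distribution (where all probabilities equal 1/3) achieves the maximum entropy of log_e(3) = 1.0986 nats.

Distribution B has the highest entropy.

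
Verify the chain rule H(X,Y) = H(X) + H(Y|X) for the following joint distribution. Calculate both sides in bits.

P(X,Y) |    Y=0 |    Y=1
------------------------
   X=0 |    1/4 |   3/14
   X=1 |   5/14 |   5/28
H(X,Y) = 1.9506, H(X) = 0.9963, H(Y|X) = 0.9542 (all in bits)

Chain rule: H(X,Y) = H(X) + H(Y|X)

Left side — joint entropy directly:
H(X,Y) = -Σ p(x,y) log p(x,y) = 1.9506 bits

Right side — compute H(Y|X) from the conditional distributions:
P(X) = (13/28, 15/28), so H(X) = 0.9963 bits
H(Y|X) = Σ_x P(X=x) · H(Y|X=x):
  P(Y|X=0) = (7/13, 6/13), H(Y|X=0) = 0.9957, weight P(X=0) = 13/28
  P(Y|X=1) = (2/3, 1/3), H(Y|X=1) = 0.9183, weight P(X=1) = 15/28
H(Y|X) = 0.9542 bits

H(X) + H(Y|X) = 0.9963 + 0.9542 = 1.9506 bits

Both sides equal 1.9506 bits. ✓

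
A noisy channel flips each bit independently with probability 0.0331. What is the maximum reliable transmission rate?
0.7903 bits

For a binary symmetric channel (BSC) with error probability p:
Capacity C = 1 - H(p) bits per symbol

where H(p) = -p log₂(p) - (1-p) log₂(1-p) is the binary entropy function.

H(0.0331) = 0.2097 bits
C = 1 - 0.2097 = 0.7903 bits per symbol

This means we can reliably transmit up to 0.7903 bits of information per channel use.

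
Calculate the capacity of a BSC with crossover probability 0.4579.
0.0051 bits

For a binary symmetric channel (BSC) with error probability p:
Capacity C = 1 - H(p) bits per symbol

where H(p) = -p log₂(p) - (1-p) log₂(1-p) is the binary entropy function.

H(0.4579) = 0.9949 bits
C = 1 - 0.9949 = 0.0051 bits per symbol

This means we can reliably transmit up to 0.0051 bits of information per channel use.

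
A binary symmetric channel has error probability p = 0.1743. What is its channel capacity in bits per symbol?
0.3326 bits

For a binary symmetric channel (BSC) with error probability p:
Capacity C = 1 - H(p) bits per symbol

where H(p) = -p log₂(p) - (1-p) log₂(1-p) is the binary entropy function.

H(0.1743) = 0.6674 bits
C = 1 - 0.6674 = 0.3326 bits per symbol

This means we can reliably transmit up to 0.3326 bits of information per channel use.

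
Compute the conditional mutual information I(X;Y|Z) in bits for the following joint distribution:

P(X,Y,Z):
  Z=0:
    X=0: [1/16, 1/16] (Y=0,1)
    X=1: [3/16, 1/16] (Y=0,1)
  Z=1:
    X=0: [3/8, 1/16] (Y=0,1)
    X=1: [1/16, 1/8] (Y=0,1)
0.1363 bits

Conditional mutual information: I(X;Y|Z) = H(X|Z) + H(Y|Z) - H(X,Y|Z)

H(Z) = 0.9544
H(X,Z) = 1.8496 → H(X|Z) = 0.8952
H(Y,Z) = 1.8496 → H(Y|Z) = 0.8952
H(X,Y,Z) = 2.6085 → H(X,Y|Z) = 1.6540

I(X;Y|Z) = 0.8952 + 0.8952 - 1.6540 = 0.1363 bits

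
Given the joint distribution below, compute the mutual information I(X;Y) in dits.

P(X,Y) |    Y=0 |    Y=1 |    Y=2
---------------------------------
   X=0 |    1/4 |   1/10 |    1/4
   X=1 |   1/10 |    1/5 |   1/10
0.0275 dits

Mutual information: I(X;Y) = H(X) + H(Y) - H(X,Y)

Marginals:
P(X) = (3/5, 2/5), H(X) = 0.2923 dits
P(Y) = (7/20, 3/10, 7/20), H(Y) = 0.4760 dits

Joint entropy: H(X,Y) = 0.7408 dits

I(X;Y) = 0.2923 + 0.4760 - 0.7408 = 0.0275 dits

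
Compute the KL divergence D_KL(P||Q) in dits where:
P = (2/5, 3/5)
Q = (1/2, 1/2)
0.0087 dits

KL divergence: D_KL(P||Q) = Σ p(x) log(p(x)/q(x))

Computing term by term:
  x=0: 2/5 × log_10[(2/5)/(1/2)] = 2/5 × -0.0969 = -0.0388
  x=1: 3/5 × log_10[(3/5)/(1/2)] = 3/5 × 0.0792 = 0.0475

D_KL(P||Q) = 0.0087 dits

Note: KL divergence is always non-negative and equals 0 iff P = Q.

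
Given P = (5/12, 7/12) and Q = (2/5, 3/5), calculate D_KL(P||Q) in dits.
0.0003 dits

KL divergence: D_KL(P||Q) = Σ p(x) log(p(x)/q(x))

Computing term by term:
  x=0: 5/12 × log_10[(5/12)/(2/5)] = 5/12 × 0.0177 = 0.0074
  x=1: 7/12 × log_10[(7/12)/(3/5)] = 7/12 × -0.0122 = -0.0071

D_KL(P||Q) = 0.0003 dits

Note: KL divergence is always non-negative and equals 0 iff P = Q.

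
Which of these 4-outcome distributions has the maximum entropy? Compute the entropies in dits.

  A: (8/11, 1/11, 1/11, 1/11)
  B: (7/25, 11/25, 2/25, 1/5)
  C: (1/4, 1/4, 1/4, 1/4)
C

For a discrete distribution over n outcomes, entropy is maximized by the uniform distribution.

Computing entropies:
H(A) = 0.3846 dits
H(B) = 0.5392 dits
H(C) = 0.6021 dits

The uniform distribution (where all probabilities equal 1/4) achieves the maximum entropy of log_10(4) = 0.6021 dits.

Distribution C has the highest entropy.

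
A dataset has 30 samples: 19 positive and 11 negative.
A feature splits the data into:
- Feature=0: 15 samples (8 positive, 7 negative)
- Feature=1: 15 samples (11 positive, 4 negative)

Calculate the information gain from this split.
0.0314 bits

Information Gain = H(Y) - H(Y|Feature)

Before split:
P(positive) = 19/30 = 0.6333
H(Y) = 0.9481 bits

After split:
Feature=0: H = 0.9968 bits (weight = 15/30)
Feature=1: H = 0.8366 bits (weight = 15/30)
H(Y|Feature) = (15/30)×0.9968 + (15/30)×0.8366 = 0.9167 bits

Information Gain = 0.9481 - 0.9167 = 0.0314 bits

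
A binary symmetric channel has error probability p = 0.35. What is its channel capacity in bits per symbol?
0.0659 bits

For a binary symmetric channel (BSC) with error probability p:
Capacity C = 1 - H(p) bits per symbol

where H(p) = -p log₂(p) - (1-p) log₂(1-p) is the binary entropy function.

H(0.35) = 0.9341 bits
C = 1 - 0.9341 = 0.0659 bits per symbol

This means we can reliably transmit up to 0.0659 bits of information per channel use.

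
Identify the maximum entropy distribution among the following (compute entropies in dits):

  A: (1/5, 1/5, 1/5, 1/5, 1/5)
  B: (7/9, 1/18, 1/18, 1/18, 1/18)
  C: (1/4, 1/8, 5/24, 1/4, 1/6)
A

For a discrete distribution over n outcomes, entropy is maximized by the uniform distribution.

Computing entropies:
H(A) = 0.6990 dits
H(B) = 0.3638 dits
H(C) = 0.6855 dits

The uniform distribution (where all probabilities equal 1/5) achieves the maximum entropy of log_10(5) = 0.6990 dits.

Distribution A has the highest entropy.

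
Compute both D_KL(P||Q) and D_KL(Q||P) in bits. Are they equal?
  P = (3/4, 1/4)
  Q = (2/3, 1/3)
D_KL(P||Q) = 0.0237, D_KL(Q||P) = 0.0251

KL divergence is not symmetric: D_KL(P||Q) ≠ D_KL(Q||P) in general.

D_KL(P||Q) = 0.0237 bits
D_KL(Q||P) = 0.0251 bits

No, they are not equal!

This asymmetry is why KL divergence is not a true distance metric.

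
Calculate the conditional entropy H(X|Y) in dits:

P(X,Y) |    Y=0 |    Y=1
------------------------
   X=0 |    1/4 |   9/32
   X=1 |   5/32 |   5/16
0.2959 dits

Using the chain rule: H(X|Y) = H(X,Y) - H(Y)

First, compute H(X,Y) = 0.5893 dits

Marginal P(Y) = (13/32, 19/32)
H(Y) = 0.2934 dits

H(X|Y) = H(X,Y) - H(Y) = 0.5893 - 0.2934 = 0.2959 dits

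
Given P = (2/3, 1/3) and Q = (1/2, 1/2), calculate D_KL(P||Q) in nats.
0.0566 nats

KL divergence: D_KL(P||Q) = Σ p(x) log(p(x)/q(x))

Computing term by term:
  x=0: 2/3 × log_e[(2/3)/(1/2)] = 2/3 × 0.2877 = 0.1918
  x=1: 1/3 × log_e[(1/3)/(1/2)] = 1/3 × -0.4055 = -0.1352

D_KL(P||Q) = 0.0566 nats

Note: KL divergence is always non-negative and equals 0 iff P = Q.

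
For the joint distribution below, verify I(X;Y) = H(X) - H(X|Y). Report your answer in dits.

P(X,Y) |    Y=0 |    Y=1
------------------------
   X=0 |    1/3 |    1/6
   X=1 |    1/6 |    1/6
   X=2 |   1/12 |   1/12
I(X;Y) = 0.0062 dits

Mutual information has multiple equivalent forms:
- I(X;Y) = H(X) - H(X|Y)
- I(X;Y) = H(Y) - H(Y|X)
- I(X;Y) = H(X) + H(Y) - H(X,Y)

Computing all quantities:
H(X) = 0.4392, H(Y) = 0.2950, H(X,Y) = 0.7280
H(X|Y) = 0.4330, H(Y|X) = 0.2887

Verification:
H(X) - H(X|Y) = 0.4392 - 0.4330 = 0.0062
H(Y) - H(Y|X) = 0.2950 - 0.2887 = 0.0062
H(X) + H(Y) - H(X,Y) = 0.4392 + 0.2950 - 0.7280 = 0.0062

All forms give I(X;Y) = 0.0062 dits. ✓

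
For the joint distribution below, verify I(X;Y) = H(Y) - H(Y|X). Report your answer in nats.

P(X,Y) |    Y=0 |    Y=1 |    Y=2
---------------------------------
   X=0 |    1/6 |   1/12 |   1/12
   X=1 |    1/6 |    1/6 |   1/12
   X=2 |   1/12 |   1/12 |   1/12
I(X;Y) = 0.0168 nats

Mutual information has multiple equivalent forms:
- I(X;Y) = H(X) - H(X|Y)
- I(X;Y) = H(Y) - H(Y|X)
- I(X;Y) = H(X) + H(Y) - H(X,Y)

Computing all quantities:
H(X) = 1.0776, H(Y) = 1.0776, H(X,Y) = 2.1383
H(X|Y) = 1.0608, H(Y|X) = 1.0608

Verification:
H(X) - H(X|Y) = 1.0776 - 1.0608 = 0.0168
H(Y) - H(Y|X) = 1.0776 - 1.0608 = 0.0168
H(X) + H(Y) - H(X,Y) = 1.0776 + 1.0776 - 2.1383 = 0.0168

All forms give I(X;Y) = 0.0168 nats. ✓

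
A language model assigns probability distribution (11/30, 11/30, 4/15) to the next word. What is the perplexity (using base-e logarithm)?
2.9690

Perplexity is e^H (or exp(H) for natural log).

First, H = -Σ p log p = 1.0882 nats
Perplexity = e^1.0882 = 2.9690

Interpretation: The model's uncertainty is equivalent to choosing uniformly among 3.0 options.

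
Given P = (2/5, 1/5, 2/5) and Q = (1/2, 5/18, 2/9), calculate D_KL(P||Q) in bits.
0.1156 bits

KL divergence: D_KL(P||Q) = Σ p(x) log(p(x)/q(x))

Computing term by term:
  x=0: 2/5 × log_2[(2/5)/(1/2)] = 2/5 × -0.3219 = -0.1288
  x=1: 1/5 × log_2[(1/5)/(5/18)] = 1/5 × -0.4739 = -0.0948
  x=2: 2/5 × log_2[(2/5)/(2/9)] = 2/5 × 0.8480 = 0.3392

D_KL(P||Q) = 0.1156 bits

Note: KL divergence is always non-negative and equals 0 iff P = Q.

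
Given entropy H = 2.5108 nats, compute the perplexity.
12.3148

Perplexity is e^H (or exp(H) for natural log).

H = 2.5108 nats
Perplexity = e^2.5108 = 12.3148

Interpretation: The model's uncertainty is equivalent to choosing uniformly among 12.3 options.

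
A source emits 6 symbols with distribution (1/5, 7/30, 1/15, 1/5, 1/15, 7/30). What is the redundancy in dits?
0.0468 dits

Redundancy measures how far a source is from maximum entropy:
R = H_max - H(X)

Maximum entropy for 6 symbols: H_max = log_10(6) = 0.7782 dits
Actual entropy: H(X) = 0.7313 dits
Redundancy: R = 0.7782 - 0.7313 = 0.0468 dits

This redundancy represents potential for compression: the source could be compressed by 0.0468 dits per symbol.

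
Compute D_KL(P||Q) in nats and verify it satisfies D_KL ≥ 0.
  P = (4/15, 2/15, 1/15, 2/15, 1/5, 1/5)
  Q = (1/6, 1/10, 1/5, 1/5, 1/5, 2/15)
0.1175 nats

KL divergence satisfies the Gibbs inequality: D_KL(P||Q) ≥ 0 for all distributions P, Q.

D_KL(P||Q) = Σ p(x) log(p(x)/q(x))
Term by term:
  x=0: 4/15 × log_e[(4/15)/(1/6)] = 0.1253
  x=1: 2/15 × log_e[(2/15)/(1/10)] = 0.0384
  x=2: 1/15 × log_e[(1/15)/(1/5)] = -0.0732
  x=3: 2/15 × log_e[(2/15)/(1/5)] = -0.0541
  x=4: 1/5 × log_e[(1/5)/(1/5)] = 0.0000
  x=5: 1/5 × log_e[(1/5)/(2/15)] = 0.0811
D_KL(P||Q) = 0.1175 nats

D_KL(P||Q) = 0.1175 ≥ 0 ✓

This non-negativity is a fundamental property: relative entropy cannot be negative because it measures how different Q is from P.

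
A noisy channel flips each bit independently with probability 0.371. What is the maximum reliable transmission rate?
0.0486 bits

For a binary symmetric channel (BSC) with error probability p:
Capacity C = 1 - H(p) bits per symbol

where H(p) = -p log₂(p) - (1-p) log₂(1-p) is the binary entropy function.

H(0.371) = 0.9514 bits
C = 1 - 0.9514 = 0.0486 bits per symbol

This means we can reliably transmit up to 0.0486 bits of information per channel use.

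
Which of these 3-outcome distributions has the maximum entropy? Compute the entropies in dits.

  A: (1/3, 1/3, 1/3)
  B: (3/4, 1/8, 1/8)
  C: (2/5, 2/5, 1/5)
A

For a discrete distribution over n outcomes, entropy is maximized by the uniform distribution.

Computing entropies:
H(A) = 0.4771 dits
H(B) = 0.3195 dits
H(C) = 0.4581 dits

The uniform distribution (where all probabilities equal 1/3) achieves the maximum entropy of log_10(3) = 0.4771 dits.

Distribution A has the highest entropy.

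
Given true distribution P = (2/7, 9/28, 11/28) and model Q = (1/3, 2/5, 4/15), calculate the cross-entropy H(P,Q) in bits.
1.6269 bits

Cross-entropy: H(P,Q) = -Σ p(x) log q(x)

Alternatively: H(P,Q) = H(P) + D_KL(P||Q)
H(P) = 1.5722 bits
D_KL(P||Q) = 0.0546 bits

H(P,Q) = 1.5722 + 0.0546 = 1.6269 bits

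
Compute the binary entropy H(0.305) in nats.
0.6150 nats

The binary entropy function is:
H(p) = -p log(p) - (1-p) log(1-p)

H(0.305) = -0.305 × log_e(0.305) - 0.695 × log_e(0.695)
H(0.305) = 0.6150 nats

Note: Binary entropy is maximized at p=0.5 (H=1 bit) and minimized at p=0 or p=1 (H=0).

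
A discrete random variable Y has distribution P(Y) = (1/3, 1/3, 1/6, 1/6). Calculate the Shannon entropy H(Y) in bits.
1.9183 bits

Shannon entropy is H(X) = -Σ p(x) log p(x).

For P = (1/3, 1/3, 1/6, 1/6):
H = -1/3 × log_2(1/3) -1/3 × log_2(1/3) -1/6 × log_2(1/6) -1/6 × log_2(1/6)
H = 1.9183 bits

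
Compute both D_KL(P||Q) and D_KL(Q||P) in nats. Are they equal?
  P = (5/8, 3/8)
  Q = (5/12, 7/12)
D_KL(P||Q) = 0.0877, D_KL(Q||P) = 0.0888

KL divergence is not symmetric: D_KL(P||Q) ≠ D_KL(Q||P) in general.

D_KL(P||Q) = 0.0877 nats
D_KL(Q||P) = 0.0888 nats

No, they are not equal!

This asymmetry is why KL divergence is not a true distance metric.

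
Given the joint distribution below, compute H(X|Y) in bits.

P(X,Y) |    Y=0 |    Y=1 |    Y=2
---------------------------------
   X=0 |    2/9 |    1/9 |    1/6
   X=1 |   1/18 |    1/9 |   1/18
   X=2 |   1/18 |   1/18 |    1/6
1.4034 bits

Using the chain rule: H(X|Y) = H(X,Y) - H(Y)

First, compute H(X,Y) = 2.9749 bits

Marginal P(Y) = (1/3, 5/18, 7/18)
H(Y) = 1.5715 bits

H(X|Y) = H(X,Y) - H(Y) = 2.9749 - 1.5715 = 1.4034 bits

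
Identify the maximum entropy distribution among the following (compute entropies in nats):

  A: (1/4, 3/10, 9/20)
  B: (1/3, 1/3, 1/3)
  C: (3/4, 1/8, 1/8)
B

For a discrete distribution over n outcomes, entropy is maximized by the uniform distribution.

Computing entropies:
H(A) = 1.0671 nats
H(B) = 1.0986 nats
H(C) = 0.7356 nats

The uniform distribution (where all probabilities equal 1/3) achieves the maximum entropy of log_e(3) = 1.0986 nats.

Distribution B has the highest entropy.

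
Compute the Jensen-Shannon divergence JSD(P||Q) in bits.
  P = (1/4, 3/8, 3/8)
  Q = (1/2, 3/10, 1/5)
0.0532 bits

Jensen-Shannon divergence is:
JSD(P||Q) = 0.5 × D_KL(P||M) + 0.5 × D_KL(Q||M)
where M = 0.5 × (P + Q) is the mixture distribution.

M = 0.5 × (1/4, 3/8, 3/8) + 0.5 × (1/2, 3/10, 1/5) = (3/8, 0.3375, 0.2875)

D_KL(P||M) = 0.0545 bits
D_KL(Q||M) = 0.0518 bits

JSD(P||Q) = 0.5 × 0.0545 + 0.5 × 0.0518 = 0.0532 bits

Unlike KL divergence, JSD is symmetric and bounded: 0 ≤ JSD ≤ log(2).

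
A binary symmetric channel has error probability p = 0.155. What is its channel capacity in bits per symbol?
0.3778 bits

For a binary symmetric channel (BSC) with error probability p:
Capacity C = 1 - H(p) bits per symbol

where H(p) = -p log₂(p) - (1-p) log₂(1-p) is the binary entropy function.

H(0.155) = 0.6222 bits
C = 1 - 0.6222 = 0.3778 bits per symbol

This means we can reliably transmit up to 0.3778 bits of information per channel use.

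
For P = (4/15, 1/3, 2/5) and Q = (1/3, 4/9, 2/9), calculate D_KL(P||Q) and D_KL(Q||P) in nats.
D_KL(P||Q) = 0.0797, D_KL(Q||P) = 0.0716

KL divergence is not symmetric: D_KL(P||Q) ≠ D_KL(Q||P) in general.

D_KL(P||Q) = 0.0797 nats
D_KL(Q||P) = 0.0716 nats

No, they are not equal!

This asymmetry is why KL divergence is not a true distance metric.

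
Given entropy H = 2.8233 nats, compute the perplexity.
16.8323

Perplexity is e^H (or exp(H) for natural log).

H = 2.8233 nats
Perplexity = e^2.8233 = 16.8323

Interpretation: The model's uncertainty is equivalent to choosing uniformly among 16.8 options.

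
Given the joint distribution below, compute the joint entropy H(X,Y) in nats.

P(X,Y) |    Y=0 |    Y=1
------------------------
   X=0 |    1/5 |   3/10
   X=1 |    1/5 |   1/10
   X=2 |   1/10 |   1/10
1.6957 nats

Joint entropy is H(X,Y) = -Σ_{x,y} p(x,y) log p(x,y).

Summing over all non-zero entries:
H(X,Y) = -[1/5·log_e(1/5) + 3/10·log_e(3/10) + 1/5·log_e(1/5) + 1/10·log_e(1/10) + 1/10·log_e(1/10) + 1/10·log_e(1/10)]
H(X,Y) = 1.6957 nats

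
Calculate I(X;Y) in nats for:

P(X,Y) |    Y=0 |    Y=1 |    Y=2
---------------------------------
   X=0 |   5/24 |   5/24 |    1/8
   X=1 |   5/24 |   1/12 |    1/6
0.0272 nats

Mutual information: I(X;Y) = H(X) + H(Y) - H(X,Y)

Marginals:
P(X) = (13/24, 11/24), H(X) = 0.6897 nats
P(Y) = (5/12, 7/24, 7/24), H(Y) = 1.0835 nats

Joint entropy: H(X,Y) = 1.7460 nats

I(X;Y) = 0.6897 + 1.0835 - 1.7460 = 0.0272 nats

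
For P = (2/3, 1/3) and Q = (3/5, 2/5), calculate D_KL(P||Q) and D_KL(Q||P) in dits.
D_KL(P||Q) = 0.0041, D_KL(Q||P) = 0.0042

KL divergence is not symmetric: D_KL(P||Q) ≠ D_KL(Q||P) in general.

D_KL(P||Q) = 0.0041 dits
D_KL(Q||P) = 0.0042 dits

No, they are not equal!

This asymmetry is why KL divergence is not a true distance metric.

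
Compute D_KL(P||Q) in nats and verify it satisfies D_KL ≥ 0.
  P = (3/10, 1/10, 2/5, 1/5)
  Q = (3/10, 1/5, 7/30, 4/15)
0.0887 nats

KL divergence satisfies the Gibbs inequality: D_KL(P||Q) ≥ 0 for all distributions P, Q.

D_KL(P||Q) = Σ p(x) log(p(x)/q(x))
Term by term:
  x=0: 3/10 × log_e[(3/10)/(3/10)] = 0.0000
  x=1: 1/10 × log_e[(1/10)/(1/5)] = -0.0693
  x=2: 2/5 × log_e[(2/5)/(7/30)] = 0.2156
  x=3: 1/5 × log_e[(1/5)/(4/15)] = -0.0575
D_KL(P||Q) = 0.0887 nats

D_KL(P||Q) = 0.0887 ≥ 0 ✓

This non-negativity is a fundamental property: relative entropy cannot be negative because it measures how different Q is from P.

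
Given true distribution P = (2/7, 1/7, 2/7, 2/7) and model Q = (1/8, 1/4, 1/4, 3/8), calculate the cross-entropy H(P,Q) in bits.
2.1186 bits

Cross-entropy: H(P,Q) = -Σ p(x) log q(x)

Alternatively: H(P,Q) = H(P) + D_KL(P||Q)
H(P) = 1.9502 bits
D_KL(P||Q) = 0.1684 bits

H(P,Q) = 1.9502 + 0.1684 = 2.1186 bits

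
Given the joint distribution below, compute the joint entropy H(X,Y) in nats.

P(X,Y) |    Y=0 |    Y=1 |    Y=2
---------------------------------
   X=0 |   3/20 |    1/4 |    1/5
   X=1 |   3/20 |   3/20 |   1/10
1.7524 nats

Joint entropy is H(X,Y) = -Σ_{x,y} p(x,y) log p(x,y).

Summing over all non-zero entries:
H(X,Y) = -[3/20·log_e(3/20) + 1/4·log_e(1/4) + 1/5·log_e(1/5) + 3/20·log_e(3/20) + 3/20·log_e(3/20) + 1/10·log_e(1/10)]
H(X,Y) = 1.7524 nats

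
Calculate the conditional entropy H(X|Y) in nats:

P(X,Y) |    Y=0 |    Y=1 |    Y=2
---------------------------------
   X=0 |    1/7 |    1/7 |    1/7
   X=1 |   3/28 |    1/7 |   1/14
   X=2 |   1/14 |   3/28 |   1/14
1.0663 nats

Using the chain rule: H(X|Y) = H(X,Y) - H(Y)

First, compute H(X,Y) = 2.1561 nats

Marginal P(Y) = (9/28, 11/28, 2/7)
H(Y) = 1.0898 nats

H(X|Y) = H(X,Y) - H(Y) = 2.1561 - 1.0898 = 1.0663 nats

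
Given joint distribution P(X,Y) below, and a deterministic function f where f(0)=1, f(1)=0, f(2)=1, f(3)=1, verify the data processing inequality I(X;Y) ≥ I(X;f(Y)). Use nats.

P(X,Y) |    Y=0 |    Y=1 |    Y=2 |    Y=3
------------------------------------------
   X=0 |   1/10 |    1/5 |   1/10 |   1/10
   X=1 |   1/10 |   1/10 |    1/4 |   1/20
I(X;Y) = 0.0587, I(X;f(Y)) = 0.0242, inequality holds: 0.0587 ≥ 0.0242

Data Processing Inequality: For any Markov chain X → Y → Z, we have I(X;Y) ≥ I(X;Z).

Here Z = f(Y) is a deterministic function of Y, forming X → Y → Z.

Original I(X;Y) = 0.0587 nats

After applying f:
P(X,Z) where Z=f(Y):
- P(X,Z=0) = P(X,Y=1)
- P(X,Z=1) = P(X,Y=0) + P(X,Y=2) + P(X,Y=3)

I(X;Z) = I(X;f(Y)) = 0.0242 nats

Verification: 0.0587 ≥ 0.0242 ✓

Information cannot be created by processing; the function f can only lose information about X.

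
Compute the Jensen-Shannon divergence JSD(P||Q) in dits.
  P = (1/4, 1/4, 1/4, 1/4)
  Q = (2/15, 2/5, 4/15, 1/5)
0.0084 dits

Jensen-Shannon divergence is:
JSD(P||Q) = 0.5 × D_KL(P||M) + 0.5 × D_KL(Q||M)
where M = 0.5 × (P + Q) is the mixture distribution.

M = 0.5 × (1/4, 1/4, 1/4, 1/4) + 0.5 × (2/15, 2/5, 4/15, 1/5) = (0.191667, 13/40, 0.258333, 9/40)

D_KL(P||M) = 0.0082 dits
D_KL(Q||M) = 0.0085 dits

JSD(P||Q) = 0.5 × 0.0082 + 0.5 × 0.0085 = 0.0084 dits

Unlike KL divergence, JSD is symmetric and bounded: 0 ≤ JSD ≤ log(2).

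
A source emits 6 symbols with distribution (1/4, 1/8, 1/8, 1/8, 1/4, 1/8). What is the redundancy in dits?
0.0256 dits

Redundancy measures how far a source is from maximum entropy:
R = H_max - H(X)

Maximum entropy for 6 symbols: H_max = log_10(6) = 0.7782 dits
Actual entropy: H(X) = 0.7526 dits
Redundancy: R = 0.7782 - 0.7526 = 0.0256 dits

This redundancy represents potential for compression: the source could be compressed by 0.0256 dits per symbol.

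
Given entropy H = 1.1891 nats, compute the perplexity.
3.2841

Perplexity is e^H (or exp(H) for natural log).

H = 1.1891 nats
Perplexity = e^1.1891 = 3.2841

Interpretation: The model's uncertainty is equivalent to choosing uniformly among 3.3 options.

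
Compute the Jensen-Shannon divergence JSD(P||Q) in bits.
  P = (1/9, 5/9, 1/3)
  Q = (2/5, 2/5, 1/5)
0.0838 bits

Jensen-Shannon divergence is:
JSD(P||Q) = 0.5 × D_KL(P||M) + 0.5 × D_KL(Q||M)
where M = 0.5 × (P + Q) is the mixture distribution.

M = 0.5 × (1/9, 5/9, 1/3) + 0.5 × (2/5, 2/5, 1/5) = (0.255556, 0.477778, 4/15)

D_KL(P||M) = 0.0947 bits
D_KL(Q||M) = 0.0730 bits

JSD(P||Q) = 0.5 × 0.0947 + 0.5 × 0.0730 = 0.0838 bits

Unlike KL divergence, JSD is symmetric and bounded: 0 ≤ JSD ≤ log(2).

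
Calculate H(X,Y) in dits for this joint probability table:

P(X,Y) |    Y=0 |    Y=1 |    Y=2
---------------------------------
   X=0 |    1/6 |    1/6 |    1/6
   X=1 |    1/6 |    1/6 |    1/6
0.7782 dits

Joint entropy is H(X,Y) = -Σ_{x,y} p(x,y) log p(x,y).

Summing over all non-zero entries:
H(X,Y) = -[1/6·log_10(1/6) + 1/6·log_10(1/6) + 1/6·log_10(1/6) + 1/6·log_10(1/6) + 1/6·log_10(1/6) + 1/6·log_10(1/6)]
H(X,Y) = 0.7782 dits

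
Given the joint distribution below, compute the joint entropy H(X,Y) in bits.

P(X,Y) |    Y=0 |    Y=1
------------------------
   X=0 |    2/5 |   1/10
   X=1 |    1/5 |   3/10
1.8464 bits

Joint entropy is H(X,Y) = -Σ_{x,y} p(x,y) log p(x,y).

Summing over all non-zero entries:
H(X,Y) = -[2/5·log_2(2/5) + 1/10·log_2(1/10) + 1/5·log_2(1/5) + 3/10·log_2(3/10)]
H(X,Y) = 1.8464 bits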